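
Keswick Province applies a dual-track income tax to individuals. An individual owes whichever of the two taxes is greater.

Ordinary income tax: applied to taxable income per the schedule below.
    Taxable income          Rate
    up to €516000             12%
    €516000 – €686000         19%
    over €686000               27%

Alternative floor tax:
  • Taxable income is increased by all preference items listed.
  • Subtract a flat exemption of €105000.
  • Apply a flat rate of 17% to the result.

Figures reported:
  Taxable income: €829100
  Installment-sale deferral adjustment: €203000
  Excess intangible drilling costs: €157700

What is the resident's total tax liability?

€184416

Alternative floor tax:
  Adjusted income: €829100 + €203000 + €157700 = €1189800
  Less exemption €105000 → base €1084800
  €1084800 × 17% = €184416

Ordinary income tax:
  €516000 × 12% = €61920
  €170000 × 19% = €32300
  €143100 × 27% = €38637
  → €132857

€184416 > €132857, so the alternative floor tax is the binding amount.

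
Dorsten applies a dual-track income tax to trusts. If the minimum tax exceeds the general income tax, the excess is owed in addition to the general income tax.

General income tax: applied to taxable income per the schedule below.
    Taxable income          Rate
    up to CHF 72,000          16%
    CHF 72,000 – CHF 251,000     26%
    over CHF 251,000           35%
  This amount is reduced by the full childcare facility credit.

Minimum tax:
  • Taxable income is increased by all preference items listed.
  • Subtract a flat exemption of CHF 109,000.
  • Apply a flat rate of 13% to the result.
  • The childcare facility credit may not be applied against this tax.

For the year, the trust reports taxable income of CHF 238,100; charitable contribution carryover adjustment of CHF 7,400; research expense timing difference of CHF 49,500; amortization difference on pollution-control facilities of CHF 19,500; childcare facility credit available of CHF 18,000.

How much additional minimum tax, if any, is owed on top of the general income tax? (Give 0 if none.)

Minimum tax:
  Adjusted income: CHF 238,100 + CHF 7,400 + CHF 49,500 + CHF 19,500 = CHF 314,500
  Less exemption CHF 109,000 → base CHF 205,500
  CHF 205,500 × 13% = CHF 26,715

General income tax:
  CHF 72,000 × 16% = CHF 11,520
  CHF 166,100 × 26% = CHF 43,186
  → CHF 54,706
  Less childcare facility credit CHF 18,000 → CHF 36,706

CHF 26,715 ≤ CHF 36,706, so no add-on is due.

CHF 0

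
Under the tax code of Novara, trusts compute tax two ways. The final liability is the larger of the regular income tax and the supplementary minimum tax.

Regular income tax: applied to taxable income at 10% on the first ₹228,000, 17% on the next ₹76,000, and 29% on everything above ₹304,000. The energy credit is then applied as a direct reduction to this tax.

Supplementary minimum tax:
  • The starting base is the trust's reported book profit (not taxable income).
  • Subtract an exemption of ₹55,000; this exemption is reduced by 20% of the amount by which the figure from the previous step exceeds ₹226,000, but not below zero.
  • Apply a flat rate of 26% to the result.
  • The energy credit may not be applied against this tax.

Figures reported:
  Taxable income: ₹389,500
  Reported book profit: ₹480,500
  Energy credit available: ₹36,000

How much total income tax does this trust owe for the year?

Supplementary minimum tax:
  Base (reported book profit): ₹480,500
  Exemption: ₹55,000 − 20% × (₹480,500 − ₹226,000) = ₹55,000 − ₹50,900 = ₹4,100
  Base: ₹480,500 − ₹4,100 = ₹476,400
  ₹476,400 × 26% = ₹123,864

Regular income tax:
  ₹228,000 × 10% = ₹22,800
  ₹76,000 × 17% = ₹12,920
  ₹85,500 × 29% = ₹24,795
  → ₹60,515
  Less energy credit ₹36,000 → ₹24,515

₹123,864 > ₹24,515, so the supplementary minimum tax is the binding amount.

₹123,864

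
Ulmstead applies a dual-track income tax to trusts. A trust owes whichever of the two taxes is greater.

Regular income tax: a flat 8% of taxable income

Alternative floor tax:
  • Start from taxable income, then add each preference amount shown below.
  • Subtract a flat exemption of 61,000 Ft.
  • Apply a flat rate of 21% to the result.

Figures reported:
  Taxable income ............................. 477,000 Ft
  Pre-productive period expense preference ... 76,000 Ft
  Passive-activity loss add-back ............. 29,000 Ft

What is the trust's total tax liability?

Regular income tax:
  477,000 Ft × 8% = 38,160 Ft

Alternative floor tax:
  Adjusted income: 477,000 Ft + 76,000 Ft + 29,000 Ft = 582,000 Ft
  Less exemption 61,000 Ft → base 521,000 Ft
  521,000 Ft × 21% = 109,410 Ft

109,410 Ft > 38,160 Ft, so the alternative floor tax is the binding amount.

109,410 Ft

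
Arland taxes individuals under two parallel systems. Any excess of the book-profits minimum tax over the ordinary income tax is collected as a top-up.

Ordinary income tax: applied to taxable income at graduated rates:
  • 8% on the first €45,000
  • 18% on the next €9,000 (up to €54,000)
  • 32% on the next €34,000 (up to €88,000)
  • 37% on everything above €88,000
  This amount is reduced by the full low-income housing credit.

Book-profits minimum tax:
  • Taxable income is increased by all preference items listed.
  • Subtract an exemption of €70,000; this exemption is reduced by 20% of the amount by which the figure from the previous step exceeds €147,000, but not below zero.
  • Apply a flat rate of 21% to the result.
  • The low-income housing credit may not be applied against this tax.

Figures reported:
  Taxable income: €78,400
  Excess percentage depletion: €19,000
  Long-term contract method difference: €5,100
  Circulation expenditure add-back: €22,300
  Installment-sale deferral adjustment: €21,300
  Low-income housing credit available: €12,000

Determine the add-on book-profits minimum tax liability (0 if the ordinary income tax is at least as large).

€14,953

Ordinary income tax:
  €45,000 × 8% = €3,600
  €9,000 × 18% = €1,620
  €24,400 × 32% = €7,808
  → €13,028
  Less low-income housing credit €12,000 → €1,028

Book-profits minimum tax:
  Adjusted income: €78,400 + €19,000 + €5,100 + €22,300 + €21,300 = €146,100
  Exemption: €146,100 ≤ €147,000, so full €70,000 applies
  Base: €146,100 − €70,000 = €76,100
  €76,100 × 21% = €15,981

Excess of book-profits minimum tax over ordinary income tax: €15,981 − €1,028 = €14,953.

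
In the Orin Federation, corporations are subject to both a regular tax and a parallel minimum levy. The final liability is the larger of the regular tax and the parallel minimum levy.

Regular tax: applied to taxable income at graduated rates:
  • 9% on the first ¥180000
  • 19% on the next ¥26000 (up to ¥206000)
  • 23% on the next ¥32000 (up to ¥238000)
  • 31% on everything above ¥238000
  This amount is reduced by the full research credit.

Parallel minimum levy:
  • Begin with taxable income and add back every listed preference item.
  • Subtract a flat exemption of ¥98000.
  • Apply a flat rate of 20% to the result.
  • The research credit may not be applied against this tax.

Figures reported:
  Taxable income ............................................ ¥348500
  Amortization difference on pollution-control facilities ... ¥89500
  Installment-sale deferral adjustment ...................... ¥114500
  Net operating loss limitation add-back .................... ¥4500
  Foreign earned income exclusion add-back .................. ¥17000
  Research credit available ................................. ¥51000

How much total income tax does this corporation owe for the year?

¥95200

Regular tax:
  ¥180000 × 9% = ¥16200
  ¥26000 × 19% = ¥4940
  ¥32000 × 23% = ¥7360
  ¥110500 × 31% = ¥34255
  → ¥62755
  Less research credit ¥51000 → ¥11755

Parallel minimum levy:
  Adjusted income: ¥348500 + ¥89500 + ¥114500 + ¥4500 + ¥17000 = ¥574000
  Less exemption ¥98000 → base ¥476000
  ¥476000 × 20% = ¥95200

¥95200 > ¥11755, so the parallel minimum levy is the binding amount.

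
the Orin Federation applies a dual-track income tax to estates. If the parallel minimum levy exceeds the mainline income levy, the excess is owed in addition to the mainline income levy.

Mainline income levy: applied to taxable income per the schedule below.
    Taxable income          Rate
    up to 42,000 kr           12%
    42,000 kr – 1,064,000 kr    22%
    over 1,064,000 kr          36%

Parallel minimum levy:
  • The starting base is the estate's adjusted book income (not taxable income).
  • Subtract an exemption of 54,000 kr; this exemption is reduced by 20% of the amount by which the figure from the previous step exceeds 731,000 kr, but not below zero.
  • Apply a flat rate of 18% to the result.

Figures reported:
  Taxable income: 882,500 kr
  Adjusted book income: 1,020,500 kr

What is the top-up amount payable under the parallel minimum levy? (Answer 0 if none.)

Parallel minimum levy:
  Base (adjusted book income): 1,020,500 kr
  Exemption: 20% × (1,020,500 kr − 731,000 kr) = 57,900 kr ≥ 54,000 kr, so the exemption is fully phased out
  Base: 1,020,500 kr − 0 kr = 1,020,500 kr
  1,020,500 kr × 18% = 183,690 kr

Mainline income levy:
  42,000 kr × 12% = 5,040 kr
  840,500 kr × 22% = 184,910 kr
  → 189,950 kr

183,690 kr ≤ 189,950 kr, so no add-on is due.

0 kr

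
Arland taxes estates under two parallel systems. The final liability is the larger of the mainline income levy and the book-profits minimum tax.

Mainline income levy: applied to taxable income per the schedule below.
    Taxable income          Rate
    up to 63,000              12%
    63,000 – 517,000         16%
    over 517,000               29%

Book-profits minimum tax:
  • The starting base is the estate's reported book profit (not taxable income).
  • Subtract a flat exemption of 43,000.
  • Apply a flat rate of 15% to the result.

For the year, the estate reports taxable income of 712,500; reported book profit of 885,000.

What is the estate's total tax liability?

136,895

Book-profits minimum tax:
  Base (reported book profit): 885,000
  Less exemption 43,000 → base 842,000
  842,000 × 15% = 126,300

Mainline income levy:
  63,000 × 12% = 7,560
  454,000 × 16% = 72,640
  195,500 × 29% = 56,695
  → 136,895

136,895 > 126,300, so the mainline income levy governs.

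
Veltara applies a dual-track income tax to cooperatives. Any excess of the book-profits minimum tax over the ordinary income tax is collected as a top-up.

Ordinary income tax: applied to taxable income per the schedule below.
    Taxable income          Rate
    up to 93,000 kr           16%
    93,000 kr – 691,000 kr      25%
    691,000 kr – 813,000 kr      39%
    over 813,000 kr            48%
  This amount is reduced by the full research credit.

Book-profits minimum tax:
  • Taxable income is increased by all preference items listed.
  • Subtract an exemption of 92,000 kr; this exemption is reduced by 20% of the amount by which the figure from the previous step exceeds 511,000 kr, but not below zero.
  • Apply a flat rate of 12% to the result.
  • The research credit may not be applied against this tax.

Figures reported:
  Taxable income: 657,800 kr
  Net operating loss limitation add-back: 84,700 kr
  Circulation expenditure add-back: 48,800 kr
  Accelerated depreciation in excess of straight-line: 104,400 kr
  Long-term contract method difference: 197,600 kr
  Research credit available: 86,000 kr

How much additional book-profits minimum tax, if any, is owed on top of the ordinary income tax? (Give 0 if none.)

Book-profits minimum tax:
  Adjusted income: 657,800 kr + 84,700 kr + 48,800 kr + 104,400 kr + 197,600 kr = 1,093,300 kr
  Exemption: 20% × (1,093,300 kr − 511,000 kr) = 116,460 kr ≥ 92,000 kr, so the exemption is fully phased out
  Base: 1,093,300 kr − 0 kr = 1,093,300 kr
  1,093,300 kr × 12% = 131,196 kr

Ordinary income tax:
  93,000 kr × 16% = 14,880 kr
  564,800 kr × 25% = 141,200 kr
  → 156,080 kr
  Less research credit 86,000 kr → 70,080 kr

Excess of book-profits minimum tax over ordinary income tax: 131,196 kr − 70,080 kr = 61,116 kr.

61,116 kr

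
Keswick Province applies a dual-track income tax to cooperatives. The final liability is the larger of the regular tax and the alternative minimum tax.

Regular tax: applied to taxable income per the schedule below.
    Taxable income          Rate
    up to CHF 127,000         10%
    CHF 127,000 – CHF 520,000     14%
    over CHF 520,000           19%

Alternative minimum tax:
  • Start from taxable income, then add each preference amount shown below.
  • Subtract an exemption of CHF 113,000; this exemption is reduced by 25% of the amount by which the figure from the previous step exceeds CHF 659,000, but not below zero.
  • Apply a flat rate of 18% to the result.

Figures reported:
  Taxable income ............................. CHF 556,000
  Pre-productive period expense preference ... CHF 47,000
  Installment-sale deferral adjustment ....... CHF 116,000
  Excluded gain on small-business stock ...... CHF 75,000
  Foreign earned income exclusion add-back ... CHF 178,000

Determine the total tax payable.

Regular tax:
  CHF 127,000 × 10% = CHF 12,700
  CHF 393,000 × 14% = CHF 55,020
  CHF 36,000 × 19% = CHF 6,840
  → CHF 74,560

Alternative minimum tax:
  Adjusted income: CHF 556,000 + CHF 47,000 + CHF 116,000 + CHF 75,000 + CHF 178,000 = CHF 972,000
  Exemption: CHF 113,000 − 25% × (CHF 972,000 − CHF 659,000) = CHF 113,000 − CHF 78,250 = CHF 34,750
  Base: CHF 972,000 − CHF 34,750 = CHF 937,250
  CHF 937,250 × 18% = CHF 168,705

CHF 168,705 > CHF 74,560, so the alternative minimum tax is the binding amount.

CHF 168,705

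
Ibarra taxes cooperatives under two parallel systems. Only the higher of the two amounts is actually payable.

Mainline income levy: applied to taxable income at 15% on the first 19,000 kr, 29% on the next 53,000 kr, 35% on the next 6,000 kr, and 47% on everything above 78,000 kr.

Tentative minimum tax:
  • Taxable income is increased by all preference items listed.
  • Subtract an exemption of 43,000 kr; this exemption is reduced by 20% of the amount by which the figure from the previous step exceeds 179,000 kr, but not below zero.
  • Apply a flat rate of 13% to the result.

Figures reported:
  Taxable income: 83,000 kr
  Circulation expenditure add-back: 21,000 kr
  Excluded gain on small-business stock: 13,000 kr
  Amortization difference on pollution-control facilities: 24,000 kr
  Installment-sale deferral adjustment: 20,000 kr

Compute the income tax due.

Mainline income levy:
  19,000 kr × 15% = 2,850 kr
  53,000 kr × 29% = 15,370 kr
  6,000 kr × 35% = 2,100 kr
  5,000 kr × 47% = 2,350 kr
  → 22,670 kr

Tentative minimum tax:
  Adjusted income: 83,000 kr + 21,000 kr + 13,000 kr + 24,000 kr + 20,000 kr = 161,000 kr
  Exemption: 161,000 kr ≤ 179,000 kr, so full 43,000 kr applies
  Base: 161,000 kr − 43,000 kr = 118,000 kr
  118,000 kr × 13% = 15,340 kr

22,670 kr > 15,340 kr, so the mainline income levy governs.

22,670 kr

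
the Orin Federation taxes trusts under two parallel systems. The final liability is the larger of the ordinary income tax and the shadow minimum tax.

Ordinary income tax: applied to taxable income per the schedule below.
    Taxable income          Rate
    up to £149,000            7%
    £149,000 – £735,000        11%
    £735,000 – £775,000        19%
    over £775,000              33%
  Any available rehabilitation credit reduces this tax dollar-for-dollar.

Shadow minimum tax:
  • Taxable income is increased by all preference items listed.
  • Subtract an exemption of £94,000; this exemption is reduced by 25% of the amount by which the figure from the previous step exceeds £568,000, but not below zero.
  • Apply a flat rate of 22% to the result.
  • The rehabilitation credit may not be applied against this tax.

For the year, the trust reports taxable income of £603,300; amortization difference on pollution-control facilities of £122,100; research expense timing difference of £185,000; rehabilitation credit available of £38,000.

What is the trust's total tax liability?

Shadow minimum tax:
  Adjusted income: £603,300 + £122,100 + £185,000 = £910,400
  Exemption: £94,000 − 25% × (£910,400 − £568,000) = £94,000 − £85,600 = £8,400
  Base: £910,400 − £8,400 = £902,000
  £902,000 × 22% = £198,440

Ordinary income tax:
  £149,000 × 7% = £10,430
  £454,300 × 11% = £49,973
  → £60,403
  Less rehabilitation credit £38,000 → £22,403

£198,440 > £22,403, so the shadow minimum tax is the binding amount.

£198,440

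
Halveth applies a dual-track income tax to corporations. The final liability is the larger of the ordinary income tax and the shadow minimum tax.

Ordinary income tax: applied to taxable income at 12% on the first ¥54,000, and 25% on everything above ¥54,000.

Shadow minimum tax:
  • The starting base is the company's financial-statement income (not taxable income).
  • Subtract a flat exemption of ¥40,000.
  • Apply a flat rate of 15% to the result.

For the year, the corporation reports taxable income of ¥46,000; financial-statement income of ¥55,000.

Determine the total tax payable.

Ordinary income tax:
  ¥46,000 × 12% = ¥5,520

Shadow minimum tax:
  Base (financial-statement income): ¥55,000
  Less exemption ¥40,000 → base ¥15,000
  ¥15,000 × 15% = ¥2,250

¥5,520 > ¥2,250, so the ordinary income tax governs.

¥5,520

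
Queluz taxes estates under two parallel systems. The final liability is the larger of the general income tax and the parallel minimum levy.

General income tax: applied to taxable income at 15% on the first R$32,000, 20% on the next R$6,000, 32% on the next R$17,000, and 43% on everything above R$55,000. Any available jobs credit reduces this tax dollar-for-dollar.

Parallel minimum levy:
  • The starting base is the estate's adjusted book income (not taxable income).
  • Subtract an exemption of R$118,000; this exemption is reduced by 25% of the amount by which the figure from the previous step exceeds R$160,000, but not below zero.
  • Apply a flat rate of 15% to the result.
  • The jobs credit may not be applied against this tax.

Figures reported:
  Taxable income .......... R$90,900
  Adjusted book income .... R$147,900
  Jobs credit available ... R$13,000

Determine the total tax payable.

Parallel minimum levy:
  Base (adjusted book income): R$147,900
  Exemption: R$147,900 ≤ R$160,000, so full R$118,000 applies
  Base: R$147,900 − R$118,000 = R$29,900
  R$29,900 × 15% = R$4,485

General income tax:
  R$32,000 × 15% = R$4,800
  R$6,000 × 20% = R$1,200
  R$17,000 × 32% = R$5,440
  R$35,900 × 43% = R$15,437
  → R$26,877
  Less jobs credit R$13,000 → R$13,877

R$13,877 > R$4,485, so the general income tax governs.

R$13,877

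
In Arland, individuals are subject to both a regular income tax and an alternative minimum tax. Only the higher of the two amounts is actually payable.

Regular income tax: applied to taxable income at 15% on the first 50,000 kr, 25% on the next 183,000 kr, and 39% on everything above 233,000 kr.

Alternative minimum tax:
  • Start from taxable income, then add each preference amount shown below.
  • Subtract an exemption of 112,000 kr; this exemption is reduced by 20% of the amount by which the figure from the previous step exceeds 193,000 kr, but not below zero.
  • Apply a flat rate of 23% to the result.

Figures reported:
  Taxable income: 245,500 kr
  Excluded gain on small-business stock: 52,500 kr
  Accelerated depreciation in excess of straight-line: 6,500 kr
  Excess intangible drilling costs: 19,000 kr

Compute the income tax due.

Alternative minimum tax:
  Adjusted income: 245,500 kr + 52,500 kr + 6,500 kr + 19,000 kr = 323,500 kr
  Exemption: 112,000 kr − 20% × (323,500 kr − 193,000 kr) = 112,000 kr − 26,100 kr = 85,900 kr
  Base: 323,500 kr − 85,900 kr = 237,600 kr
  237,600 kr × 23% = 54,648 kr

Regular income tax:
  50,000 kr × 15% = 7,500 kr
  183,000 kr × 25% = 45,750 kr
  12,500 kr × 39% = 4,875 kr
  → 58,125 kr

58,125 kr > 54,648 kr, so the regular income tax governs.

58,125 kr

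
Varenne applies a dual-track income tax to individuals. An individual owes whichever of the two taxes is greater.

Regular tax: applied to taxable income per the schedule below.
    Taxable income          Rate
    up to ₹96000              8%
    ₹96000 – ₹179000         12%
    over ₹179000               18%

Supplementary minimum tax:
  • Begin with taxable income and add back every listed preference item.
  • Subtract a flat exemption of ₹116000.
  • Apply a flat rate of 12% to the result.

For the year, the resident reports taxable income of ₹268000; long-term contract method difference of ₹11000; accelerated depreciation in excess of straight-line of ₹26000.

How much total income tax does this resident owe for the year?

₹33660

Regular tax:
  ₹96000 × 8% = ₹7680
  ₹83000 × 12% = ₹9960
  ₹89000 × 18% = ₹16020
  → ₹33660

Supplementary minimum tax:
  Adjusted income: ₹268000 + ₹11000 + ₹26000 = ₹305000
  Less exemption ₹116000 → base ₹189000
  ₹189000 × 12% = ₹22680

₹33660 > ₹22680, so the regular tax governs.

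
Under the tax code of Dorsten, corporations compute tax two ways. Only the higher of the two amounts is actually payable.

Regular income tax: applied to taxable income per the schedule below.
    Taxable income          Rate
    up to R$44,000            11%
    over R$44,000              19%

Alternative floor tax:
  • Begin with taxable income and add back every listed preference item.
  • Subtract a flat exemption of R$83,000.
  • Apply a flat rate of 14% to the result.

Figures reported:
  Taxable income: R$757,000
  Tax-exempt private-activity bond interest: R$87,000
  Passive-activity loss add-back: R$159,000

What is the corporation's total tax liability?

Regular income tax:
  R$44,000 × 11% = R$4,840
  R$713,000 × 19% = R$135,470
  → R$140,310

Alternative floor tax:
  Adjusted income: R$757,000 + R$87,000 + R$159,000 = R$1,003,000
  Less exemption R$83,000 → base R$920,000
  R$920,000 × 14% = R$128,800

R$140,310 > R$128,800, so the regular income tax governs.

R$140,310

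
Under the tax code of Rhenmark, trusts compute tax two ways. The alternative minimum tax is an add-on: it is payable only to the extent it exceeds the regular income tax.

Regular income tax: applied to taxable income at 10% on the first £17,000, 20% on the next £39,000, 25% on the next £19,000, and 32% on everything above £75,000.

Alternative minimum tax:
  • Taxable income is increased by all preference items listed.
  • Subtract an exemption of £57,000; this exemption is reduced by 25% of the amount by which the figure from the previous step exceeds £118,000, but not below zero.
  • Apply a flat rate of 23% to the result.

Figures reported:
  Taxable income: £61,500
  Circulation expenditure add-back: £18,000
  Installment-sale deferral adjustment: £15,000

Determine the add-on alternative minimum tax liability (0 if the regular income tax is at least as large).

£0

Alternative minimum tax:
  Adjusted income: £61,500 + £18,000 + £15,000 = £94,500
  Exemption: £94,500 ≤ £118,000, so full £57,000 applies
  Base: £94,500 − £57,000 = £37,500
  £37,500 × 23% = £8,625

Regular income tax:
  £17,000 × 10% = £1,700
  £39,000 × 20% = £7,800
  £5,500 × 25% = £1,375
  → £10,875

£8,625 ≤ £10,875, so no add-on is due.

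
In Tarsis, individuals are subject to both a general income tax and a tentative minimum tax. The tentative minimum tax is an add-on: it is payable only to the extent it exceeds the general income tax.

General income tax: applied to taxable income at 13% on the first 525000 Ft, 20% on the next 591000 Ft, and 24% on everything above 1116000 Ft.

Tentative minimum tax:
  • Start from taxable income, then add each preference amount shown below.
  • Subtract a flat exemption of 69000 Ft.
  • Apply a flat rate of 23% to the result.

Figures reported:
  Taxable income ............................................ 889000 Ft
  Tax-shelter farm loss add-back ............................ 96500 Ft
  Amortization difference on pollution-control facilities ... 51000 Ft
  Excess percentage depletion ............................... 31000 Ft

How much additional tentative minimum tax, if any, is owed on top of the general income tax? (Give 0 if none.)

General income tax:
  525000 Ft × 13% = 68250 Ft
  364000 Ft × 20% = 72800 Ft
  → 141050 Ft

Tentative minimum tax:
  Adjusted income: 889000 Ft + 96500 Ft + 51000 Ft + 31000 Ft = 1067500 Ft
  Less exemption 69000 Ft → base 998500 Ft
  998500 Ft × 23% = 229655 Ft

Excess of tentative minimum tax over general income tax: 229655 Ft − 141050 Ft = 88605 Ft.

88605 Ft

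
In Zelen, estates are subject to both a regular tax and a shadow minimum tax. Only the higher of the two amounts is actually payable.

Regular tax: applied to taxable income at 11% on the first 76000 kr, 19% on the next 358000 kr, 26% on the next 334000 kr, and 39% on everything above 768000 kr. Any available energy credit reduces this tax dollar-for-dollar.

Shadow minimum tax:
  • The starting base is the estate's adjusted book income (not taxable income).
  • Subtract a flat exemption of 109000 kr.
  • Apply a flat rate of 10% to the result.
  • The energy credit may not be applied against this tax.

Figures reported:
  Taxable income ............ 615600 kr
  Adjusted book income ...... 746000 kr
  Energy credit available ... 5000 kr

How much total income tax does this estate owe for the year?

118596 kr

Regular tax:
  76000 kr × 11% = 8360 kr
  358000 kr × 19% = 68020 kr
  181600 kr × 26% = 47216 kr
  → 123596 kr
  Less energy credit 5000 kr → 118596 kr

Shadow minimum tax:
  Base (adjusted book income): 746000 kr
  Less exemption 109000 kr → base 637000 kr
  637000 kr × 10% = 63700 kr

118596 kr > 63700 kr, so the regular tax governs.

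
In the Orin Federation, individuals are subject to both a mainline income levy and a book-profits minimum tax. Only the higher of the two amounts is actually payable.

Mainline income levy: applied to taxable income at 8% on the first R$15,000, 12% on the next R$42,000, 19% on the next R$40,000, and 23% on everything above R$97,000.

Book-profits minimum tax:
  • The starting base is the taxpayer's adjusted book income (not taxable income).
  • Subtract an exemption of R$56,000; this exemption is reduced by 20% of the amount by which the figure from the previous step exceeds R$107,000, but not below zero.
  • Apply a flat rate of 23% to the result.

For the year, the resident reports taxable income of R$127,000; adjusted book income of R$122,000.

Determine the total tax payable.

Mainline income levy:
  R$15,000 × 8% = R$1,200
  R$42,000 × 12% = R$5,040
  R$40,000 × 19% = R$7,600
  R$30,000 × 23% = R$6,900
  → R$20,740

Book-profits minimum tax:
  Base (adjusted book income): R$122,000
  Exemption: R$56,000 − 20% × (R$122,000 − R$107,000) = R$56,000 − R$3,000 = R$53,000
  Base: R$122,000 − R$53,000 = R$69,000
  R$69,000 × 23% = R$15,870

R$20,740 > R$15,870, so the mainline income levy governs.

R$20,740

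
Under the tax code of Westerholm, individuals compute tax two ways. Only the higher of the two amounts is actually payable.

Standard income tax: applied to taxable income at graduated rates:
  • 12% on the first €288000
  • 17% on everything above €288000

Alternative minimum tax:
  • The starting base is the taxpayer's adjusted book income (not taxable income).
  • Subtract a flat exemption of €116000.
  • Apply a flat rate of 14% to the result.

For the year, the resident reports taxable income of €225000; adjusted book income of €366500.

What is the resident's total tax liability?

Alternative minimum tax:
  Base (adjusted book income): €366500
  Less exemption €116000 → base €250500
  €250500 × 14% = €35070

Standard income tax:
  €225000 × 12% = €27000

€35070 > €27000, so the alternative minimum tax is the binding amount.

€35070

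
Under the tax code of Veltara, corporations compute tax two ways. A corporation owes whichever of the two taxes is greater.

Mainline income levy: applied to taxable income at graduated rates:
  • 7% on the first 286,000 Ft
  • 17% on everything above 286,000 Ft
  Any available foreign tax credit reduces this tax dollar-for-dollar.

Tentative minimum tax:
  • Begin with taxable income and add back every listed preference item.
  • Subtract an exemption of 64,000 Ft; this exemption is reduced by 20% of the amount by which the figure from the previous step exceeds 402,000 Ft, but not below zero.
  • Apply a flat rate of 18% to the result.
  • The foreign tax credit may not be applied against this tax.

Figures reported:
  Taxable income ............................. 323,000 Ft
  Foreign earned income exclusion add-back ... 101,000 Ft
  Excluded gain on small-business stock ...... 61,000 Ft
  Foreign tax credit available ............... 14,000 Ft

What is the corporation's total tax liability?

78,768 Ft

Mainline income levy:
  286,000 Ft × 7% = 20,020 Ft
  37,000 Ft × 17% = 6,290 Ft
  → 26,310 Ft
  Less foreign tax credit 14,000 Ft → 12,310 Ft

Tentative minimum tax:
  Adjusted income: 323,000 Ft + 101,000 Ft + 61,000 Ft = 485,000 Ft
  Exemption: 64,000 Ft − 20% × (485,000 Ft − 402,000 Ft) = 64,000 Ft − 16,600 Ft = 47,400 Ft
  Base: 485,000 Ft − 47,400 Ft = 437,600 Ft
  437,600 Ft × 18% = 78,768 Ft

78,768 Ft > 12,310 Ft, so the tentative minimum tax is the binding amount.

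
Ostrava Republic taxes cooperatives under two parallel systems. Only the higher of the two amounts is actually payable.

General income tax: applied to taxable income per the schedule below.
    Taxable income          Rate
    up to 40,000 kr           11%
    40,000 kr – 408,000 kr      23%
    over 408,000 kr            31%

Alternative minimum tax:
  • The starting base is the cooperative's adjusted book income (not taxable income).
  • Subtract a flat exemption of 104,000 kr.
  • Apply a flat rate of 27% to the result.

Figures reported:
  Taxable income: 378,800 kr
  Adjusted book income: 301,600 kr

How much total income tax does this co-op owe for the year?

82,324 kr

General income tax:
  40,000 kr × 11% = 4,400 kr
  338,800 kr × 23% = 77,924 kr
  → 82,324 kr

Alternative minimum tax:
  Base (adjusted book income): 301,600 kr
  Less exemption 104,000 kr → base 197,600 kr
  197,600 kr × 27% = 53,352 kr

82,324 kr > 53,352 kr, so the general income tax governs.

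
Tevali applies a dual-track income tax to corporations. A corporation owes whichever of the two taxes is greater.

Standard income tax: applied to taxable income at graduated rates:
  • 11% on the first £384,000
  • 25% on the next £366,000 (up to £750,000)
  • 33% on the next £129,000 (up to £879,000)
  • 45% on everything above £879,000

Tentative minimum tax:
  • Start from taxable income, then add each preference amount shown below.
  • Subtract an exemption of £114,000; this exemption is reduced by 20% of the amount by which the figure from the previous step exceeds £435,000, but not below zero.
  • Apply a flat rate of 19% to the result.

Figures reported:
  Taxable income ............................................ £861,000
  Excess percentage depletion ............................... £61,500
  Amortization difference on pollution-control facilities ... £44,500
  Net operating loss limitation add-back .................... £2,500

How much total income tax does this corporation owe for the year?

Tentative minimum tax:
  Adjusted income: £861,000 + £61,500 + £44,500 + £2,500 = £969,500
  Exemption: £114,000 − 20% × (£969,500 − £435,000) = £114,000 − £106,900 = £7,100
  Base: £969,500 − £7,100 = £962,400
  £962,400 × 19% = £182,856

Standard income tax:
  £384,000 × 11% = £42,240
  £366,000 × 25% = £91,500
  £111,000 × 33% = £36,630
  → £170,370

£182,856 > £170,370, so the tentative minimum tax is the binding amount.

£182,856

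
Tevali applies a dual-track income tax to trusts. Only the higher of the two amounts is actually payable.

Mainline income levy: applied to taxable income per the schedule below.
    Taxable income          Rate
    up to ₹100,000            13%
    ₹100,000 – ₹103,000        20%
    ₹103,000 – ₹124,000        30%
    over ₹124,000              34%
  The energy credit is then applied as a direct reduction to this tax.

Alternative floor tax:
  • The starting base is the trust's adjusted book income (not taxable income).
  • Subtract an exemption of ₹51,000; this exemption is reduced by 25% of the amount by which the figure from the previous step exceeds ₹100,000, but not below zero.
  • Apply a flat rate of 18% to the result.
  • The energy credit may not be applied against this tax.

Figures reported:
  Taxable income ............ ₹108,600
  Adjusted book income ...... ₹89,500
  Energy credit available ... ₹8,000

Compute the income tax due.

Alternative floor tax:
  Base (adjusted book income): ₹89,500
  Exemption: ₹89,500 ≤ ₹100,000, so full ₹51,000 applies
  Base: ₹89,500 − ₹51,000 = ₹38,500
  ₹38,500 × 18% = ₹6,930

Mainline income levy:
  ₹100,000 × 13% = ₹13,000
  ₹3,000 × 20% = ₹600
  ₹5,600 × 30% = ₹1,680
  → ₹15,280
  Less energy credit ₹8,000 → ₹7,280

₹7,280 > ₹6,930, so the mainline income levy governs.

₹7,280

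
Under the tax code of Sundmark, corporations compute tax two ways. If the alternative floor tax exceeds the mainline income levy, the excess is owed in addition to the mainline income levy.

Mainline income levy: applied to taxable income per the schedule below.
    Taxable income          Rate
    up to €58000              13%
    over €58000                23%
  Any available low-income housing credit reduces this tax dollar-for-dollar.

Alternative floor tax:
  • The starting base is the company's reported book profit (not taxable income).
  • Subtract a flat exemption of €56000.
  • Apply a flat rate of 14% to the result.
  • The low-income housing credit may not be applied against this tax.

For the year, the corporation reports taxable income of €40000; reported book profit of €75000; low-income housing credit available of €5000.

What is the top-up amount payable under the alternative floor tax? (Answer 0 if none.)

Mainline income levy:
  €40000 × 13% = €5200
  Less low-income housing credit €5000 → €200

Alternative floor tax:
  Base (reported book profit): €75000
  Less exemption €56000 → base €19000
  €19000 × 14% = €2660

Excess of alternative floor tax over mainline income levy: €2660 − €200 = €2460.

€2460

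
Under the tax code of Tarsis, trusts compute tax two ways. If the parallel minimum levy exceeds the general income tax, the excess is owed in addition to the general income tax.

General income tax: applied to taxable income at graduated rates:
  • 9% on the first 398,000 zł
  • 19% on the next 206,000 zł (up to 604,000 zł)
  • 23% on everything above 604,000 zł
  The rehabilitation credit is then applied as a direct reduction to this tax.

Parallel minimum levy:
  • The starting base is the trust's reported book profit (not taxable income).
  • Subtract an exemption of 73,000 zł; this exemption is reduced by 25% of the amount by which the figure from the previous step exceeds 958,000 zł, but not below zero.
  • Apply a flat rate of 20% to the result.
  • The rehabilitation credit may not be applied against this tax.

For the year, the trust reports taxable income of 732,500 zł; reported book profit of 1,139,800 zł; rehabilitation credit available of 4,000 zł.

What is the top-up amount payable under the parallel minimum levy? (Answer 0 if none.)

Parallel minimum levy:
  Base (reported book profit): 1,139,800 zł
  Exemption: 73,000 zł − 25% × (1,139,800 zł − 958,000 zł) = 73,000 zł − 45,450 zł = 27,550 zł
  Base: 1,139,800 zł − 27,550 zł = 1,112,250 zł
  1,112,250 zł × 20% = 222,450 zł

General income tax:
  398,000 zł × 9% = 35,820 zł
  206,000 zł × 19% = 39,140 zł
  128,500 zł × 23% = 29,555 zł
  → 104,515 zł
  Less rehabilitation credit 4,000 zł → 100,515 zł

Excess of parallel minimum levy over general income tax: 222,450 zł − 100,515 zł = 121,935 zł.

121,935 zł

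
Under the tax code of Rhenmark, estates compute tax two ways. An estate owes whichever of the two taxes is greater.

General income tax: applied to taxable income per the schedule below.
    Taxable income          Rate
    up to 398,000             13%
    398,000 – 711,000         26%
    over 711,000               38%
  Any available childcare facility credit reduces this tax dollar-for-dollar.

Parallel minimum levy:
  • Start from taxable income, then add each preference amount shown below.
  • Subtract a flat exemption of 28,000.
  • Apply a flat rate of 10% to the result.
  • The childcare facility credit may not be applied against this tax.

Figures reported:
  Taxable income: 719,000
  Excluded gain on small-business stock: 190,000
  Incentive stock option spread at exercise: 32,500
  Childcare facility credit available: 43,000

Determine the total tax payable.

Parallel minimum levy:
  Adjusted income: 719,000 + 190,000 + 32,500 = 941,500
  Less exemption 28,000 → base 913,500
  913,500 × 10% = 91,350

General income tax:
  398,000 × 13% = 51,740
  313,000 × 26% = 81,380
  8,000 × 38% = 3,040
  → 136,160
  Less childcare facility credit 43,000 → 93,160

93,160 > 91,350, so the general income tax governs.

93,160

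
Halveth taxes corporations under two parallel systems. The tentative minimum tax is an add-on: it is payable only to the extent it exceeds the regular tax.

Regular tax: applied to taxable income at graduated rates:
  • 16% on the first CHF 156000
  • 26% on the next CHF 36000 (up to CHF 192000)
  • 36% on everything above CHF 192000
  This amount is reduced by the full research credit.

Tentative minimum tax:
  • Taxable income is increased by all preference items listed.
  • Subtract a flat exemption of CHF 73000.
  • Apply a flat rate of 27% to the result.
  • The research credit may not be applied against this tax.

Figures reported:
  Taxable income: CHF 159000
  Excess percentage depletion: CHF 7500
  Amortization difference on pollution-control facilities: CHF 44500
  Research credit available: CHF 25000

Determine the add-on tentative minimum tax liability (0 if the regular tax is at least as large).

Tentative minimum tax:
  Adjusted income: CHF 159000 + CHF 7500 + CHF 44500 = CHF 211000
  Less exemption CHF 73000 → base CHF 138000
  CHF 138000 × 27% = CHF 37260

Regular tax:
  CHF 156000 × 16% = CHF 24960
  CHF 3000 × 26% = CHF 780
  → CHF 25740
  Less research credit CHF 25000 → CHF 740

Excess of tentative minimum tax over regular tax: CHF 37260 − CHF 740 = CHF 36520.

CHF 36520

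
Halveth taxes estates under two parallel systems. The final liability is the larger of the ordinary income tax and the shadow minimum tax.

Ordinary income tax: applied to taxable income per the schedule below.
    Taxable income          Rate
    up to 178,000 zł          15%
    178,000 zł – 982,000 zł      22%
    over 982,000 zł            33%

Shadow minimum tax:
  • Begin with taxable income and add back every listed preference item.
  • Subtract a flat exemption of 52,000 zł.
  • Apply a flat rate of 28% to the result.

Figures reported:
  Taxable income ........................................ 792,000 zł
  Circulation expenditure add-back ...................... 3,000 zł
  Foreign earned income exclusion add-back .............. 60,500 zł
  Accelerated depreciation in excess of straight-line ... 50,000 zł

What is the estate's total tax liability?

238,980 zł

Ordinary income tax:
  178,000 zł × 15% = 26,700 zł
  614,000 zł × 22% = 135,080 zł
  → 161,780 zł

Shadow minimum tax:
  Adjusted income: 792,000 zł + 3,000 zł + 60,500 zł + 50,000 zł = 905,500 zł
  Less exemption 52,000 zł → base 853,500 zł
  853,500 zł × 28% = 238,980 zł

238,980 zł > 161,780 zł, so the shadow minimum tax is the binding amount.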